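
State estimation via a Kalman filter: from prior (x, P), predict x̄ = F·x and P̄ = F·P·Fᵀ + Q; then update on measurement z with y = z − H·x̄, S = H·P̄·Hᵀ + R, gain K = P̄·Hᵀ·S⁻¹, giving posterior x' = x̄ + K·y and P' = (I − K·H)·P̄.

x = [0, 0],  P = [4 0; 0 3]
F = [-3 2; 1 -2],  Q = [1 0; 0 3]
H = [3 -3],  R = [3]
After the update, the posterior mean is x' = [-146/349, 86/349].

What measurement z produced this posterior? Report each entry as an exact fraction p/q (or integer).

z = [-2]

x̄ = F·x = [0, 0]
P̄ = F·P·Fᵀ + Q = [49 -24; -24 19]
S = H·P̄·Hᵀ + R = [1047]
K = P̄·Hᵀ·S⁻¹ = [73/349; -43/349]
x' − x̄ = [-146/349, 86/349] = K·y
y = (KᵀK)⁻¹·Kᵀ·(x' − x̄) = [-2]
z = y + H·x̄ = [-2] + [0] = [-2]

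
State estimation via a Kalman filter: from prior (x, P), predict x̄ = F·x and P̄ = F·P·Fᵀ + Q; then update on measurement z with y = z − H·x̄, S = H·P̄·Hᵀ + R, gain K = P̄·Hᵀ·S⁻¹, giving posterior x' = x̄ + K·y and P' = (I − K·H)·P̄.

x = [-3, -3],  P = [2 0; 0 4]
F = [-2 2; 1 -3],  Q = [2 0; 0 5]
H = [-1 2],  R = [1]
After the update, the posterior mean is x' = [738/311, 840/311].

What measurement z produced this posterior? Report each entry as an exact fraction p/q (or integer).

z = [3]

x̄ = F·x = [0, 6]
P̄ = F·P·Fᵀ + Q = [26 -28; -28 43]
S = H·P̄·Hᵀ + R = [311]
K = P̄·Hᵀ·S⁻¹ = [-82/311; 114/311]
x' − x̄ = [738/311, -1026/311] = K·y
y = (KᵀK)⁻¹·Kᵀ·(x' − x̄) = [-9]
z = y + H·x̄ = [-9] + [12] = [3]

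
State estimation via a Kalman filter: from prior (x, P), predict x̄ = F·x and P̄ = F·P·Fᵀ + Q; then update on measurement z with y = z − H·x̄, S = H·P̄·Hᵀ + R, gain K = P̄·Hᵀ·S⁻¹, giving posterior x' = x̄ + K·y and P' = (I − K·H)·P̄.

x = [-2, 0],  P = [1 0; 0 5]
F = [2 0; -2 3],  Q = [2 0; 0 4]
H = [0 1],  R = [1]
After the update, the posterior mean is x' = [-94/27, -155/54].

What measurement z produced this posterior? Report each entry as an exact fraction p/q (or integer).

z = [-3]

x̄ = F·x = [-4, 4]
P̄ = F·P·Fᵀ + Q = [6 -4; -4 53]
S = H·P̄·Hᵀ + R = [54]
K = P̄·Hᵀ·S⁻¹ = [-2/27; 53/54]
x' − x̄ = [14/27, -371/54] = K·y
y = (KᵀK)⁻¹·Kᵀ·(x' − x̄) = [-7]
z = y + H·x̄ = [-7] + [4] = [-3]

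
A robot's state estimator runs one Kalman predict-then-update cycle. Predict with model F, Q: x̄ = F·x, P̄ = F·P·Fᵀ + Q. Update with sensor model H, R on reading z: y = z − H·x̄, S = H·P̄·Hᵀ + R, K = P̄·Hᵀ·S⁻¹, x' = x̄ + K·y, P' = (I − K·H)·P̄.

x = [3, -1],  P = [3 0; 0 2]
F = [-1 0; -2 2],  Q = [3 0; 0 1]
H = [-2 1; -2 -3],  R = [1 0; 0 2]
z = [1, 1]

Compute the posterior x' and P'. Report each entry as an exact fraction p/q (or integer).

x' = [-3033/6089, -403/6089]
P' = [1002/6089 -168/6089; -168/6089 1122/6089]

x̄ = F·x = [-3, -8]
P̄ = F·P·Fᵀ + Q = [6 6; 6 21]
y = z − H·x̄ = [3, -29]
S = H·P̄·Hᵀ + R = [22 -15; -15 287]
K = P̄·Hᵀ·S⁻¹ = [-2172/6089 -750/6089; 1458/6089 -1515/6089]
x' = x̄ + K·y = [-3033/6089, -403/6089]
P' = (I − K·H)·P̄ = [1002/6089 -168/6089; -168/6089 1122/6089]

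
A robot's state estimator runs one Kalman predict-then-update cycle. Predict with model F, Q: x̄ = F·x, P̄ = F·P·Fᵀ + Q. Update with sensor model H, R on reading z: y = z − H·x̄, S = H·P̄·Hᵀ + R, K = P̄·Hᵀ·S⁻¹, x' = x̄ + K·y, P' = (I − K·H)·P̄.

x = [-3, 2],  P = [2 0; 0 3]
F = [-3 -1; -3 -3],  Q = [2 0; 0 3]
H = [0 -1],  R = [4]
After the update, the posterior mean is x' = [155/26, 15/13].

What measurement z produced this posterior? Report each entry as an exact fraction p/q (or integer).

x̄ = F·x = [7, 3]
P̄ = F·P·Fᵀ + Q = [23 27; 27 48]
S = H·P̄·Hᵀ + R = [52]
K = P̄·Hᵀ·S⁻¹ = [-27/52; -12/13]
x' − x̄ = [-27/26, -24/13] = K·y
y = (KᵀK)⁻¹·Kᵀ·(x' − x̄) = [2]
z = y + H·x̄ = [2] + [-3] = [-1]

z = [-1]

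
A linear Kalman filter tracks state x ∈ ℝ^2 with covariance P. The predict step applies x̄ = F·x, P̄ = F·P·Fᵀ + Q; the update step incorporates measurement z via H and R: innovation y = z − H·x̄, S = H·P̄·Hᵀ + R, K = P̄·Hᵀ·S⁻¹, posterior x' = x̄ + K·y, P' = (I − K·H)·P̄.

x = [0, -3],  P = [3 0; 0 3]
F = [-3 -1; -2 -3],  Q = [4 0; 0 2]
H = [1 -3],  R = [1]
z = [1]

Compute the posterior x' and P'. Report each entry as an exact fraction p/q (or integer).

x' = [-449/242, -111/121]
P' = [6019/242 1011/121; 1011/121 353/121]

x̄ = F·x = [3, 9]
P̄ = F·P·Fᵀ + Q = [34 27; 27 41]
y = z − H·x̄ = [25]
S = H·P̄·Hᵀ + R = [242]
K = P̄·Hᵀ·S⁻¹ = [-47/242; -48/121]
x' = x̄ + K·y = [-449/242, -111/121]
P' = (I − K·H)·P̄ = [6019/242 1011/121; 1011/121 353/121]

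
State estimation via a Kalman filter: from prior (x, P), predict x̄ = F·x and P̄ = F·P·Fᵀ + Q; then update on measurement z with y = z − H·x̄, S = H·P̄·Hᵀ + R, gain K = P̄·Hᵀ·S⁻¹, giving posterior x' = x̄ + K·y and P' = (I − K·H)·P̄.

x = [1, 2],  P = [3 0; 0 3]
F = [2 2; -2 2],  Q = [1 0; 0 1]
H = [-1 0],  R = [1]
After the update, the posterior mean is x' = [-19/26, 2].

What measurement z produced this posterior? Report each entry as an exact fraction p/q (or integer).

z = [1]

x̄ = F·x = [6, 2]
P̄ = F·P·Fᵀ + Q = [25 0; 0 25]
S = H·P̄·Hᵀ + R = [26]
K = P̄·Hᵀ·S⁻¹ = [-25/26; 0]
x' − x̄ = [-175/26, 0] = K·y
y = (KᵀK)⁻¹·Kᵀ·(x' − x̄) = [7]
z = y + H·x̄ = [7] + [-6] = [1]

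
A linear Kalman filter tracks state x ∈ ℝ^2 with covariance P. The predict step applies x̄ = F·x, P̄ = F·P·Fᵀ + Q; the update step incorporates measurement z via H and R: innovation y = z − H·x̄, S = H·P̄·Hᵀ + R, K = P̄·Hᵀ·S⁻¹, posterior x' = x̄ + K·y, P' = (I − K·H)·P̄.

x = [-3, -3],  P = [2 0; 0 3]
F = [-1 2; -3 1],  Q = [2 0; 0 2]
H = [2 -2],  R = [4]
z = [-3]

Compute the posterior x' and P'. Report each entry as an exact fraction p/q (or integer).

x' = [-9/8, 27/32]
P' = [15 59/4; 59/4 247/16]

x̄ = F·x = [-3, 6]
P̄ = F·P·Fᵀ + Q = [16 12; 12 23]
y = z − H·x̄ = [15]
S = H·P̄·Hᵀ + R = [64]
K = P̄·Hᵀ·S⁻¹ = [1/8; -11/32]
x' = x̄ + K·y = [-9/8, 27/32]
P' = (I − K·H)·P̄ = [15 59/4; 59/4 247/16]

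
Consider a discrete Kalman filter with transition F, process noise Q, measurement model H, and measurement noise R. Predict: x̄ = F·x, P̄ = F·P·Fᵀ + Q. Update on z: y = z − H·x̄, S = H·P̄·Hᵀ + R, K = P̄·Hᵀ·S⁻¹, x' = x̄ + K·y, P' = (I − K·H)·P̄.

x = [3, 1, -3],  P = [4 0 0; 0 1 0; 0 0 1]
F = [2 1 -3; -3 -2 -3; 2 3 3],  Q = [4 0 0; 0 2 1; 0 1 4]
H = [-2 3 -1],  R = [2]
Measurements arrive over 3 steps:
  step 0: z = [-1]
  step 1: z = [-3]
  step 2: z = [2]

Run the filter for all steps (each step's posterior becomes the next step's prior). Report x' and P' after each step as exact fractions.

step 0: x̄ = F·x = [16, -2, 0]
step 0: P̄ = F·P·Fᵀ + Q = [30 -17 10; -17 51 -38; 10 -38 38]
step 0: y = z − H·x̄ = [37]
step 0: S = H·P̄·Hᵀ + R = [1091]
step 0: K = P̄·Hᵀ·S⁻¹ = [-121/1091; 225/1091; -172/1091]
step 0: x' = x̄ + K·y = [12979/1091, 6143/1091, -6364/1091]
step 0: P' = (I − K·H)·P̄ = [18089/1091 8678/1091 -9902/1091; 8678/1091 5016/1091 -2758/1091; -9902/1091 -2758/1091 11874/1091]
step 1: x̄ = F·x = [51193/1091, -32131/1091, 25295/1091]
step 1: P̄ = F·P·Fᵀ + Q = [358686/1091 -110426/1091 66510/1091; -110426/1091 184717/1091 -167319/1091; 66510/1091 -167319/1091 164398/1091]
step 1: y = z − H·x̄ = [220801/1091]
step 1: S = H·P̄·Hᵀ + R = [5858843/1091]
step 1: K = P̄·Hᵀ·S⁻¹ = [-1115160/5858843; 942322/5858843; -799375/5858843]
step 1: x' = x̄ + K·y = [49223929/5858843, 18162379/5858843, -25942590/5858843]
step 1: P' = (I − K·H)·P̄ = [786345678/5858843 370184422/5858843 -459907770/5858843; 370184422/5858843 178054217/5858843 -208090837/5858843; -459907770/5858843 -208090837/5858843 297141779/5858843]
step 2: x̄ = F·x = [194438007/5858843, -106168775/5858843, 75107225/5858843]
step 2: P̄ = F·P·Fᵀ + Q = [14269324262/5858843 -6995193266/5858843 5215289750/5858843; -6995193266/5858843 4142104827/5858843 -3247234919/5858843; 5215289750/5858843 -3247234919/5858843 2623266806/5858843]
step 2: y = z − H·x̄ = [794207250/5858843]
step 2: S = H·P̄·Hᵀ + R = [221278112689/5858843]
step 2: K = P̄·Hᵀ·S⁻¹ = [-54739518072/221278112689; 29663935932/221278112689; -22795551063/221278112689]
step 2: x' = x̄ + K·y = [-76746704139/221278112689, 11348114675/221278112689, -253430058575/221278112689]
step 2: P' = (I − K·H)·P̄ = [27492510601138/221278112689 12955867436810/221278112689 -16007939855702/221278112689; 12955867436810/221278112689 6248340107553/221278112689 -7226042422825/221278112689; -16007939855702/221278112689 -7226042422825/221278112689 10383343545055/221278112689]

step 0: x' = [12979/1091, 6143/1091, -6364/1091], P' = [18089/1091 8678/1091 -9902/1091; 8678/1091 5016/1091 -2758/1091; -9902/1091 -2758/1091 11874/1091]
step 1: x' = [49223929/5858843, 18162379/5858843, -25942590/5858843], P' = [786345678/5858843 370184422/5858843 -459907770/5858843; 370184422/5858843 178054217/5858843 -208090837/5858843; -459907770/5858843 -208090837/5858843 297141779/5858843]
step 2: x' = [-76746704139/221278112689, 11348114675/221278112689, -253430058575/221278112689], P' = [27492510601138/221278112689 12955867436810/221278112689 -16007939855702/221278112689; 12955867436810/221278112689 6248340107553/221278112689 -7226042422825/221278112689; -16007939855702/221278112689 -7226042422825/221278112689 10383343545055/221278112689]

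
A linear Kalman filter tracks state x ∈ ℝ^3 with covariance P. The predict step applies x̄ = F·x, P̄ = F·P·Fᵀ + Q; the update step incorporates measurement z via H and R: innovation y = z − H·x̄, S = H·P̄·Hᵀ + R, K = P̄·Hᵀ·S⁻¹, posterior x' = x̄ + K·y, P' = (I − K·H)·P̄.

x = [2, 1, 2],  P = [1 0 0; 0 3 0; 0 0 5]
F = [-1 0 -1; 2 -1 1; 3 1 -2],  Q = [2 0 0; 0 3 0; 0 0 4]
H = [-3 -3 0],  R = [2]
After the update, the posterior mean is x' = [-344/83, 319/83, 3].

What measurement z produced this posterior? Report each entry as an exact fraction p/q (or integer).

x̄ = F·x = [-4, 5, 3]
P̄ = F·P·Fᵀ + Q = [8 -7 7; -7 15 -7; 7 -7 36]
S = H·P̄·Hᵀ + R = [83]
K = P̄·Hᵀ·S⁻¹ = [-3/83; -24/83; 0]
x' − x̄ = [-12/83, -96/83, 0] = K·y
y = (KᵀK)⁻¹·Kᵀ·(x' − x̄) = [4]
z = y + H·x̄ = [4] + [-3] = [1]

z = [1]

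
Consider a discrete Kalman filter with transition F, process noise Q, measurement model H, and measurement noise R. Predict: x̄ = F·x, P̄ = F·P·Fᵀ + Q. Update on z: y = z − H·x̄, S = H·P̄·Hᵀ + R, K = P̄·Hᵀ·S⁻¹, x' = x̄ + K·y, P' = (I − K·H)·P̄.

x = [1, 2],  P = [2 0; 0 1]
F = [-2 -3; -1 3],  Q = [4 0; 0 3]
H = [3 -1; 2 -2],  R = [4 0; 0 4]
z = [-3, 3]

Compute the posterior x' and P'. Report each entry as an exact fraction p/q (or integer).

x̄ = F·x = [-8, 5]
P̄ = F·P·Fᵀ + Q = [21 -5; -5 14]
y = z − H·x̄ = [26, 29]
S = H·P̄·Hᵀ + R = [237 194; 194 184]
K = P̄·Hᵀ·S⁻¹ = [606/1493 -217/1493; 509/1493 -845/1493]
x' = x̄ + K·y = [-2481/1493, -3806/1493]
P' = (I − K·H)·P̄ = [1429/1493 1863/1493; 1863/1493 3553/1493]

x' = [-2481/1493, -3806/1493]
P' = [1429/1493 1863/1493; 1863/1493 3553/1493]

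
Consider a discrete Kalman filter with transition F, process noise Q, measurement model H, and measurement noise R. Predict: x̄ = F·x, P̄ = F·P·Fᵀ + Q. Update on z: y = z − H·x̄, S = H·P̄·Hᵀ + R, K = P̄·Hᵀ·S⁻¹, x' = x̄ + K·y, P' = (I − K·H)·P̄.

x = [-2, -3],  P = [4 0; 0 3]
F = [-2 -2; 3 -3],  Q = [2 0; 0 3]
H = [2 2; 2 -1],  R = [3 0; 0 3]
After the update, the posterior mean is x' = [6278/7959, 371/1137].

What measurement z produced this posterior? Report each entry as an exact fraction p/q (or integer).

z = [2, 1]

x̄ = F·x = [10, 3]
P̄ = F·P·Fᵀ + Q = [30 -6; -6 66]
S = H·P̄·Hᵀ + R = [339 -24; -24 213]
K = P̄·Hᵀ·S⁻¹ = [1312/7959 2614/7959; 376/1137 -374/1137]
x' − x̄ = [-73312/7959, -3040/1137] = K·y
y = (KᵀK)⁻¹·Kᵀ·(x' − x̄) = [-24, -16]
z = y + H·x̄ = [-24, -16] + [26, 17] = [2, 1]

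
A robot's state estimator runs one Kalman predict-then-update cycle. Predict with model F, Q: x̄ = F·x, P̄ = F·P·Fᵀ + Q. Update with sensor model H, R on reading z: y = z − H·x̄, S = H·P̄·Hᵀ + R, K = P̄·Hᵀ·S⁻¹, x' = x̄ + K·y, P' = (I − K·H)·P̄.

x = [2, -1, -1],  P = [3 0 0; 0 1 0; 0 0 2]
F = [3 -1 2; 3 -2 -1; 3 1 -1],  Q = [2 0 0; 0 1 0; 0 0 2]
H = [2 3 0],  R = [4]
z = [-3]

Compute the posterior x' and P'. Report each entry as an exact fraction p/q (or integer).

x̄ = F·x = [5, 9, 6]
P̄ = F·P·Fᵀ + Q = [38 25 22; 25 34 27; 22 27 32]
y = z − H·x̄ = [-40]
S = H·P̄·Hᵀ + R = [762]
K = P̄·Hᵀ·S⁻¹ = [151/762; 76/381; 125/762]
x' = x̄ + K·y = [-1115/381, 389/381, -214/381]
P' = (I − K·H)·P̄ = [6155/762 -1951/381 -2111/762; -1951/381 1402/381 787/381; -2111/762 787/381 8759/762]

x' = [-1115/381, 389/381, -214/381]
P' = [6155/762 -1951/381 -2111/762; -1951/381 1402/381 787/381; -2111/762 787/381 8759/762]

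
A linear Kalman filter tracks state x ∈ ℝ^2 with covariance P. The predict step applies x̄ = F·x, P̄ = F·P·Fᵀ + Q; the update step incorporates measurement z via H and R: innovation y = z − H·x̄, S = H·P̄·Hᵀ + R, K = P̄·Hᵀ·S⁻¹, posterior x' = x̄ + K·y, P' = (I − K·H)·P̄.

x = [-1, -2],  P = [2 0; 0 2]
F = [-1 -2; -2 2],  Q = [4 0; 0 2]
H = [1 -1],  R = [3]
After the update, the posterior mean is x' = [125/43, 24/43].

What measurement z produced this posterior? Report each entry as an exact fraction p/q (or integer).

z = [2]

x̄ = F·x = [5, -2]
P̄ = F·P·Fᵀ + Q = [14 -4; -4 18]
S = H·P̄·Hᵀ + R = [43]
K = P̄·Hᵀ·S⁻¹ = [18/43; -22/43]
x' − x̄ = [-90/43, 110/43] = K·y
y = (KᵀK)⁻¹·Kᵀ·(x' − x̄) = [-5]
z = y + H·x̄ = [-5] + [7] = [2]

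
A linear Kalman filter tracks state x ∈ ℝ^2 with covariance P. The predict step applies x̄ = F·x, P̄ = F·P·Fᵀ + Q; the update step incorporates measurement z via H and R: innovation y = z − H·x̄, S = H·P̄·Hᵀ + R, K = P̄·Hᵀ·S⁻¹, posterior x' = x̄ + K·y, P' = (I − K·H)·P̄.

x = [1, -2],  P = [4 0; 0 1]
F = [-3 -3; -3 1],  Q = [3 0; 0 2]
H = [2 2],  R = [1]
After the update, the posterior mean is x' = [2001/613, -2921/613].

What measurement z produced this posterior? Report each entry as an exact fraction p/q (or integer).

z = [-3]

x̄ = F·x = [3, -5]
P̄ = F·P·Fᵀ + Q = [48 33; 33 39]
S = H·P̄·Hᵀ + R = [613]
K = P̄·Hᵀ·S⁻¹ = [162/613; 144/613]
x' − x̄ = [162/613, 144/613] = K·y
y = (KᵀK)⁻¹·Kᵀ·(x' − x̄) = [1]
z = y + H·x̄ = [1] + [-4] = [-3]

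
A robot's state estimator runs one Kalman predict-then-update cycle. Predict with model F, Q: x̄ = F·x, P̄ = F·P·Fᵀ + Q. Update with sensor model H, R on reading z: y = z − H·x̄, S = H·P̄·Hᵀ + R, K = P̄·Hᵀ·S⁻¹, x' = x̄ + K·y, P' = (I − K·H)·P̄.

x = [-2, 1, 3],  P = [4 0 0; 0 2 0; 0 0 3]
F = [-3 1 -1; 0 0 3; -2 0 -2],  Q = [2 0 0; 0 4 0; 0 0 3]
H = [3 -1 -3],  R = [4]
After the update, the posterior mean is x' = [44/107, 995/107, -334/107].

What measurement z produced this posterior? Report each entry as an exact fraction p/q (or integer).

z = [1]

x̄ = F·x = [4, 9, -2]
P̄ = F·P·Fᵀ + Q = [43 -9 30; -9 31 -18; 30 -18 31]
S = H·P̄·Hᵀ + R = [107]
K = P̄·Hᵀ·S⁻¹ = [48/107; -4/107; 15/107]
x' − x̄ = [-384/107, 32/107, -120/107] = K·y
y = (KᵀK)⁻¹·Kᵀ·(x' − x̄) = [-8]
z = y + H·x̄ = [-8] + [9] = [1]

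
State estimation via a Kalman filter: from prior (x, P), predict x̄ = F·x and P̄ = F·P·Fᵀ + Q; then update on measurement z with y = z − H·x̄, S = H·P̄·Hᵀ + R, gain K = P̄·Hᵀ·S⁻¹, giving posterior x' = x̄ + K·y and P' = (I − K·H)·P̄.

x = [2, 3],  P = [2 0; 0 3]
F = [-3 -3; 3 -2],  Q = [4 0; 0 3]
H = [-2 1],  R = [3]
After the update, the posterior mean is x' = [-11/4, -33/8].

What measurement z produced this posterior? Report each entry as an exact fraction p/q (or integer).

z = [1]

x̄ = F·x = [-15, 0]
P̄ = F·P·Fᵀ + Q = [49 0; 0 33]
S = H·P̄·Hᵀ + R = [232]
K = P̄·Hᵀ·S⁻¹ = [-49/116; 33/232]
x' − x̄ = [49/4, -33/8] = K·y
y = (KᵀK)⁻¹·Kᵀ·(x' − x̄) = [-29]
z = y + H·x̄ = [-29] + [30] = [1]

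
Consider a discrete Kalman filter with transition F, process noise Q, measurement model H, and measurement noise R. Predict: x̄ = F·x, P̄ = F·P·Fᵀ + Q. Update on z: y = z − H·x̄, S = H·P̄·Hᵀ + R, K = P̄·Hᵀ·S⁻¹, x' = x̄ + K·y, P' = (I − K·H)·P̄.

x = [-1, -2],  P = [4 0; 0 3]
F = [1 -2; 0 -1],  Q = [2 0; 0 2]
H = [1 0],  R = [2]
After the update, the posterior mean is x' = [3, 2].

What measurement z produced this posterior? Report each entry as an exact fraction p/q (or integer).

z = [3]

x̄ = F·x = [3, 2]
P̄ = F·P·Fᵀ + Q = [18 6; 6 5]
S = H·P̄·Hᵀ + R = [20]
K = P̄·Hᵀ·S⁻¹ = [9/10; 3/10]
x' − x̄ = [0, 0] = K·y
y = (KᵀK)⁻¹·Kᵀ·(x' − x̄) = [0]
z = y + H·x̄ = [0] + [3] = [3]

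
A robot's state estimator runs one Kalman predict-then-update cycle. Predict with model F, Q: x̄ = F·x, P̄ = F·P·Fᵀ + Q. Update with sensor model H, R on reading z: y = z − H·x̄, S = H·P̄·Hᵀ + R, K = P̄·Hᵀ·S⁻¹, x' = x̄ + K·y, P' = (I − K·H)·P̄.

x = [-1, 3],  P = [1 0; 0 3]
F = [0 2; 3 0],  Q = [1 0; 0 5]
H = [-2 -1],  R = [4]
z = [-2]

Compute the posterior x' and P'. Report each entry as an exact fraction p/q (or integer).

x̄ = F·x = [6, -3]
P̄ = F·P·Fᵀ + Q = [13 0; 0 14]
y = z − H·x̄ = [7]
S = H·P̄·Hᵀ + R = [70]
K = P̄·Hᵀ·S⁻¹ = [-13/35; -1/5]
x' = x̄ + K·y = [17/5, -22/5]
P' = (I − K·H)·P̄ = [117/35 -26/5; -26/5 56/5]

x' = [17/5, -22/5]
P' = [117/35 -26/5; -26/5 56/5]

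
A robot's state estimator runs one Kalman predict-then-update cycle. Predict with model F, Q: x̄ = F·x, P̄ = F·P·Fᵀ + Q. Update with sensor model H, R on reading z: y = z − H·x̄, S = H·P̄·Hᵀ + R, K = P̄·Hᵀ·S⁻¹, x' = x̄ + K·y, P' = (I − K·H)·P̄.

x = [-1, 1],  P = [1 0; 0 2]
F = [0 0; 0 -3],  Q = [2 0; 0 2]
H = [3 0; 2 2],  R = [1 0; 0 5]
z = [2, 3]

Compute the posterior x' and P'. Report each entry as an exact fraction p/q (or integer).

x̄ = F·x = [0, -3]
P̄ = F·P·Fᵀ + Q = [2 0; 0 20]
y = z − H·x̄ = [2, 9]
S = H·P̄·Hᵀ + R = [19 12; 12 93]
K = P̄·Hᵀ·S⁻¹ = [170/541 4/1623; -160/541 760/1623]
x' = x̄ + K·y = [352/541, 337/541]
P' = (I − K·H)·P̄ = [170/1623 -160/1623; -160/1623 2060/1623]

x' = [352/541, 337/541]
P' = [170/1623 -160/1623; -160/1623 2060/1623]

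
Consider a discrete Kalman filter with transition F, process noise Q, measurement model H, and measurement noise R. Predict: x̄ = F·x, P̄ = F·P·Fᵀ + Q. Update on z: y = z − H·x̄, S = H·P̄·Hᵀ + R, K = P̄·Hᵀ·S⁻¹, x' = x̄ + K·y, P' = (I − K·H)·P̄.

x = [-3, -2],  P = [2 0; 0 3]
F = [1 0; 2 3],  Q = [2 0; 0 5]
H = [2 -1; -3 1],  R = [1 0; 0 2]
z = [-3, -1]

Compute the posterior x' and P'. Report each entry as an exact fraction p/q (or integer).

x' = [43/139, 304/139]
P' = [220/139 508/139; 508/139 1264/139]

x̄ = F·x = [-3, -12]
P̄ = F·P·Fᵀ + Q = [4 4; 4 40]
y = z − H·x̄ = [-9, 2]
S = H·P̄·Hᵀ + R = [41 -44; -44 54]
K = P̄·Hᵀ·S⁻¹ = [-68/139 -76/139; -248/139 -130/139]
x' = x̄ + K·y = [43/139, 304/139]
P' = (I − K·H)·P̄ = [220/139 508/139; 508/139 1264/139]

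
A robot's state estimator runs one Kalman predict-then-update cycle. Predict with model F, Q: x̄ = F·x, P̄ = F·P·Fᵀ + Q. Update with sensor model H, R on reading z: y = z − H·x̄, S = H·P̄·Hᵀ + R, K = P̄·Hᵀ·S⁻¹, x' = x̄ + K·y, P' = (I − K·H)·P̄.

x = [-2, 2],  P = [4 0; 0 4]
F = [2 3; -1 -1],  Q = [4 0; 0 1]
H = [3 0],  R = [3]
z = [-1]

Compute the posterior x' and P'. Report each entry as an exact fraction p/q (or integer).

x̄ = F·x = [2, 0]
P̄ = F·P·Fᵀ + Q = [56 -20; -20 9]
y = z − H·x̄ = [-7]
S = H·P̄·Hᵀ + R = [507]
K = P̄·Hᵀ·S⁻¹ = [56/169; -20/169]
x' = x̄ + K·y = [-54/169, 140/169]
P' = (I − K·H)·P̄ = [56/169 -20/169; -20/169 321/169]

x' = [-54/169, 140/169]
P' = [56/169 -20/169; -20/169 321/169]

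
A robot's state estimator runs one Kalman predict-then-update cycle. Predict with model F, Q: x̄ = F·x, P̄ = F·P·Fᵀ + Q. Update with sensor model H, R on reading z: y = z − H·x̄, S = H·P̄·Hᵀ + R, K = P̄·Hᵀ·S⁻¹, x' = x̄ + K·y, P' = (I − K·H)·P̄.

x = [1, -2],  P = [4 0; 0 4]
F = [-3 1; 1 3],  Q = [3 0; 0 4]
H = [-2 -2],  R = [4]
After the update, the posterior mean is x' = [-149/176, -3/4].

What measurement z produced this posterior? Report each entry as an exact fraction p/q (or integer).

z = [3]

x̄ = F·x = [-5, -5]
P̄ = F·P·Fᵀ + Q = [43 0; 0 44]
S = H·P̄·Hᵀ + R = [352]
K = P̄·Hᵀ·S⁻¹ = [-43/176; -1/4]
x' − x̄ = [731/176, 17/4] = K·y
y = (KᵀK)⁻¹·Kᵀ·(x' − x̄) = [-17]
z = y + H·x̄ = [-17] + [20] = [3]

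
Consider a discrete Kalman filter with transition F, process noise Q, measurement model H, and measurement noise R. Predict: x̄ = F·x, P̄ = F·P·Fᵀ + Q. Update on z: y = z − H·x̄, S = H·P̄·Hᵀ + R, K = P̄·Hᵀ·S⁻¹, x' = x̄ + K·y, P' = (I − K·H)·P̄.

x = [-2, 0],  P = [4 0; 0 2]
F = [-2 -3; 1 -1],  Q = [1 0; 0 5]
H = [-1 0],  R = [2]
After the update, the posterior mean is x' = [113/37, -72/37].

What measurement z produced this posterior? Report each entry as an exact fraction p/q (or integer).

x̄ = F·x = [4, -2]
P̄ = F·P·Fᵀ + Q = [35 -2; -2 11]
S = H·P̄·Hᵀ + R = [37]
K = P̄·Hᵀ·S⁻¹ = [-35/37; 2/37]
x' − x̄ = [-35/37, 2/37] = K·y
y = (KᵀK)⁻¹·Kᵀ·(x' − x̄) = [1]
z = y + H·x̄ = [1] + [-4] = [-3]

z = [-3]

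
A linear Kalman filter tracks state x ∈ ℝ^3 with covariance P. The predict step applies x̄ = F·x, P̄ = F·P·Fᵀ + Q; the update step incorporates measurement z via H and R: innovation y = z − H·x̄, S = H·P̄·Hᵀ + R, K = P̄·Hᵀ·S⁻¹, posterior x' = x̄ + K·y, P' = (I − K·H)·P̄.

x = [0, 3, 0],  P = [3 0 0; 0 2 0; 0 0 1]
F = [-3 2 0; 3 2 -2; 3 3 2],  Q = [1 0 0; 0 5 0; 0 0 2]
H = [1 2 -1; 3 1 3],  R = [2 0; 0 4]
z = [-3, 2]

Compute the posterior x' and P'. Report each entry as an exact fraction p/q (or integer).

x̄ = F·x = [6, 6, 9]
P̄ = F·P·Fᵀ + Q = [36 -19 -15; -19 44 35; -15 35 51]
y = z − H·x̄ = [-12, -49]
S = H·P̄·Hᵀ + R = [79 85; 85 657]
K = P̄·Hᵀ·S⁻¹ = [4801/44678 2371/44678; 7259/22339 2189/22339; -9527/44678 10957/44678]
x' = x̄ + K·y = [94277/44678, -60335/22339, -20467/44678]
P' = (I − K·H)·P̄ = [1441671/44678 -615124/22339 -1028427/44678; -615124/22339 534722/22339 439802/22339; -1028427/44678 439802/22339 749835/44678]

x' = [94277/44678, -60335/22339, -20467/44678]
P' = [1441671/44678 -615124/22339 -1028427/44678; -615124/22339 534722/22339 439802/22339; -1028427/44678 439802/22339 749835/44678]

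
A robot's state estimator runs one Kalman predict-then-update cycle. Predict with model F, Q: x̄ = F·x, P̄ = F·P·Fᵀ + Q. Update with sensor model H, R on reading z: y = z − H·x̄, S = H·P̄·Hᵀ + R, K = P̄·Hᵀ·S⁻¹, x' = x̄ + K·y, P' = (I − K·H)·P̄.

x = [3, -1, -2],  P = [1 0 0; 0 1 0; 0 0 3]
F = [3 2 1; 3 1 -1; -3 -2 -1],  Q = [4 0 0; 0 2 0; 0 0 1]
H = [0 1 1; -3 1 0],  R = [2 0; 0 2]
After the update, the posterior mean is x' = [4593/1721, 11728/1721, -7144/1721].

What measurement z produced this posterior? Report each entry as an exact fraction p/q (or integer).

z = [2, -1]

x̄ = F·x = [5, 10, -5]
P̄ = F·P·Fᵀ + Q = [20 8 -16; 8 15 -8; -16 -8 17]
S = H·P̄·Hᵀ + R = [18 31; 31 149]
K = P̄·Hᵀ·S⁻¹ = [420/1721 -688/1721; 1322/1721 -379/1721; 101/1721 441/1721]
x' − x̄ = [-4012/1721, -5482/1721, 1461/1721] = K·y
y = (KᵀK)⁻¹·Kᵀ·(x' − x̄) = [-3, 4]
z = y + H·x̄ = [-3, 4] + [5, -5] = [2, -1]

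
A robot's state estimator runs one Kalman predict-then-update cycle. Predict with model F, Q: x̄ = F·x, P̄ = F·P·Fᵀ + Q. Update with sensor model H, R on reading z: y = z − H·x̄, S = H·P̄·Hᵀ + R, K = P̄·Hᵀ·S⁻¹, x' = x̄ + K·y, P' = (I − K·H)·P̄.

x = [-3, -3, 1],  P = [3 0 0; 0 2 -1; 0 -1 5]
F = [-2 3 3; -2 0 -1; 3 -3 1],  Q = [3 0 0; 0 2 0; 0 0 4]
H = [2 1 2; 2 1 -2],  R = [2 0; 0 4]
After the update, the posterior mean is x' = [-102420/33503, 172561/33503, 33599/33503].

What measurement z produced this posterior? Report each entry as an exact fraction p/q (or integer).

z = [1, -3]

x̄ = F·x = [0, 5, 1]
P̄ = F·P·Fᵀ + Q = [60 0 -15; 0 19 -26; -15 -26 60]
S = H·P̄·Hᵀ + R = [277 19; 19 727]
K = P̄·Hᵀ·S⁻¹ = [10430/33503 6640/33503; -12670/100509 10147/100509; 8312/33503 -8328/33503]
x' − x̄ = [-102420/33503, 5046/33503, 96/33503] = K·y
y = (KᵀK)⁻¹·Kᵀ·(x' − x̄) = [-6, -6]
z = y + H·x̄ = [-6, -6] + [7, 3] = [1, -3]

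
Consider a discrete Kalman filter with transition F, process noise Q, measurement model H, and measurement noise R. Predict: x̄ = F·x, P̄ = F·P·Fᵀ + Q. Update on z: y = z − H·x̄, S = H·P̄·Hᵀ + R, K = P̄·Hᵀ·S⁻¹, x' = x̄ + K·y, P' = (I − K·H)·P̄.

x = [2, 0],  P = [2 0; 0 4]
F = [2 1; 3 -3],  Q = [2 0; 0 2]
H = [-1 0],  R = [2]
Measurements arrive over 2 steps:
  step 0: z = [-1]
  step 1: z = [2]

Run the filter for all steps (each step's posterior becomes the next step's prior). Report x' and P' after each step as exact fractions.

step 0: x̄ = F·x = [4, 6]
step 0: P̄ = F·P·Fᵀ + Q = [14 0; 0 56]
step 0: y = z − H·x̄ = [3]
step 0: S = H·P̄·Hᵀ + R = [16]
step 0: K = P̄·Hᵀ·S⁻¹ = [-7/8; 0]
step 0: x' = x̄ + K·y = [11/8, 6]
step 0: P' = (I − K·H)·P̄ = [7/4 0; 0 56]
step 1: x̄ = F·x = [35/4, -111/8]
step 1: P̄ = F·P·Fᵀ + Q = [65 -315/2; -315/2 2087/4]
step 1: y = z − H·x̄ = [43/4]
step 1: S = H·P̄·Hᵀ + R = [67]
step 1: K = P̄·Hᵀ·S⁻¹ = [-65/67; 315/134]
step 1: x' = x̄ + K·y = [-225/134, 1527/134]
step 1: P' = (I − K·H)·P̄ = [130/67 -315/67; -315/67 10151/67]

step 0: x' = [11/8, 6], P' = [7/4 0; 0 56]
step 1: x' = [-225/134, 1527/134], P' = [130/67 -315/67; -315/67 10151/67]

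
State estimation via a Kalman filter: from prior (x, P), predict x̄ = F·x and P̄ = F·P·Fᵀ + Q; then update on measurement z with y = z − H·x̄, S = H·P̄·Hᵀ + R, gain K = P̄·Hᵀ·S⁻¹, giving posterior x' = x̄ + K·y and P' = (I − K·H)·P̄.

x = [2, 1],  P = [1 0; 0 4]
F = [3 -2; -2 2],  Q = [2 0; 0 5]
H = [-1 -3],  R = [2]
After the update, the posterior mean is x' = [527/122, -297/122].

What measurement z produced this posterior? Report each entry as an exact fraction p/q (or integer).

z = [3]

x̄ = F·x = [4, -2]
P̄ = F·P·Fᵀ + Q = [27 -22; -22 25]
S = H·P̄·Hᵀ + R = [122]
K = P̄·Hᵀ·S⁻¹ = [39/122; -53/122]
x' − x̄ = [39/122, -53/122] = K·y
y = (KᵀK)⁻¹·Kᵀ·(x' − x̄) = [1]
z = y + H·x̄ = [1] + [2] = [3]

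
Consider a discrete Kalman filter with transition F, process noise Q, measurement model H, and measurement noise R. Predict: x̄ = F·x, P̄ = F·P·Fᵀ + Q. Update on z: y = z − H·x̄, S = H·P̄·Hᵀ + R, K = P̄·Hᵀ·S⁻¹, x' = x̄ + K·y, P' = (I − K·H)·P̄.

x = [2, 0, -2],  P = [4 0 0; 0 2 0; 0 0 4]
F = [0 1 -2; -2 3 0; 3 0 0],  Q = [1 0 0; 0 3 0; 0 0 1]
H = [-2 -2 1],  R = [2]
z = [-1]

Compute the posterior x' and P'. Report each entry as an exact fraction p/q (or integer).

x̄ = F·x = [4, -4, 6]
P̄ = F·P·Fᵀ + Q = [19 6 0; 6 37 -24; 0 -24 37]
y = z − H·x̄ = [-7]
S = H·P̄·Hᵀ + R = [407]
K = P̄·Hᵀ·S⁻¹ = [-50/407; -10/37; 85/407]
x' = x̄ + K·y = [1978/407, -78/37, 1847/407]
P' = (I − K·H)·P̄ = [5233/407 -278/37 4250/407; -278/37 269/37 -38/37; 4250/407 -38/37 7834/407]

x' = [1978/407, -78/37, 1847/407]
P' = [5233/407 -278/37 4250/407; -278/37 269/37 -38/37; 4250/407 -38/37 7834/407]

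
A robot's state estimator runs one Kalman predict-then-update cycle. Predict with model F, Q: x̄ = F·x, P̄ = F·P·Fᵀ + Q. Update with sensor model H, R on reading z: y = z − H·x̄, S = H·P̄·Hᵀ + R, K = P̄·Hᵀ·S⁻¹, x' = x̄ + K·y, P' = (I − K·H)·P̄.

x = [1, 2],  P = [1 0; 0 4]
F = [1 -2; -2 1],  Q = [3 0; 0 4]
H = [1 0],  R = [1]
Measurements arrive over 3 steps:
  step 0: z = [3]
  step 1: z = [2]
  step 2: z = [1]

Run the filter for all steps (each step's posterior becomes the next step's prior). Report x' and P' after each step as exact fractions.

step 0: x̄ = F·x = [-3, 0]
step 0: P̄ = F·P·Fᵀ + Q = [20 -10; -10 12]
step 0: y = z − H·x̄ = [6]
step 0: S = H·P̄·Hᵀ + R = [21]
step 0: K = P̄·Hᵀ·S⁻¹ = [20/21; -10/21]
step 0: x' = x̄ + K·y = [19/7, -20/7]
step 0: P' = (I − K·H)·P̄ = [20/21 -10/21; -10/21 152/21]
step 1: x̄ = F·x = [59/7, -58/7]
step 1: P̄ = F·P·Fᵀ + Q = [731/21 -394/21; -394/21 356/21]
step 1: y = z − H·x̄ = [-45/7]
step 1: S = H·P̄·Hᵀ + R = [752/21]
step 1: K = P̄·Hᵀ·S⁻¹ = [731/752; -197/376]
step 1: x' = x̄ + K·y = [1639/752, -1849/376]
step 1: P' = (I − K·H)·P̄ = [731/752 -197/376; -197/376 1339/188]
step 2: x̄ = F·x = [9035/752, -436/47]
step 2: P̄ = F·P·Fᵀ + Q = [25987/752 -884/47; -884/47 804/47]
step 2: y = z − H·x̄ = [-8283/752]
step 2: S = H·P̄·Hᵀ + R = [26739/752]
step 2: K = P̄·Hᵀ·S⁻¹ = [25987/26739; -14144/26739]
step 2: x' = x̄ + K·y = [11674/8913, -30752/8913]
step 2: P' = (I − K·H)·P̄ = [25987/26739 -14144/26739; -14144/26739 191380/26739]

step 0: x' = [19/7, -20/7], P' = [20/21 -10/21; -10/21 152/21]
step 1: x' = [1639/752, -1849/376], P' = [731/752 -197/376; -197/376 1339/188]
step 2: x' = [11674/8913, -30752/8913], P' = [25987/26739 -14144/26739; -14144/26739 191380/26739]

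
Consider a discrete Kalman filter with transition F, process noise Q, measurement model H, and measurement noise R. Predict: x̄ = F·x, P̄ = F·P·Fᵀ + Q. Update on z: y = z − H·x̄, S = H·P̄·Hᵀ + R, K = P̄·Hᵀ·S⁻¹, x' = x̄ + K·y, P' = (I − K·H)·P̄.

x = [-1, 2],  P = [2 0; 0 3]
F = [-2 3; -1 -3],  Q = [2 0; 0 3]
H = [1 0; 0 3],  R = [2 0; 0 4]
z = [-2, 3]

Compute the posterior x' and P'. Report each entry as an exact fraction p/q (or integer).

x̄ = F·x = [8, -5]
P̄ = F·P·Fᵀ + Q = [37 -23; -23 32]
y = z − H·x̄ = [-10, 18]
S = H·P̄·Hᵀ + R = [39 -69; -69 292]
K = P̄·Hᵀ·S⁻¹ = [6043/6627 -46/2209; -92/6627 719/2209]
x' = x̄ + K·y = [-9898/6627, 6611/6627]
P' = (I − K·H)·P̄ = [12086/6627 -184/6627; -184/6627 2876/6627]

x' = [-9898/6627, 6611/6627]
P' = [12086/6627 -184/6627; -184/6627 2876/6627]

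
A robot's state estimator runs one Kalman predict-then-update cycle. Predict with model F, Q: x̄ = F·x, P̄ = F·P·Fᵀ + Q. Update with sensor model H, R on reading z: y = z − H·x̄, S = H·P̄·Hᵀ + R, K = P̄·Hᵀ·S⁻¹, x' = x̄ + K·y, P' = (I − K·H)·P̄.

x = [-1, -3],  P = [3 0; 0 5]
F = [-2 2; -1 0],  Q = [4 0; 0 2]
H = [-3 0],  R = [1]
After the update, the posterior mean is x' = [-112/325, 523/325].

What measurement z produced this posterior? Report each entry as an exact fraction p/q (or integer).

x̄ = F·x = [-4, 1]
P̄ = F·P·Fᵀ + Q = [36 6; 6 5]
S = H·P̄·Hᵀ + R = [325]
K = P̄·Hᵀ·S⁻¹ = [-108/325; -18/325]
x' − x̄ = [1188/325, 198/325] = K·y
y = (KᵀK)⁻¹·Kᵀ·(x' − x̄) = [-11]
z = y + H·x̄ = [-11] + [12] = [1]

z = [1]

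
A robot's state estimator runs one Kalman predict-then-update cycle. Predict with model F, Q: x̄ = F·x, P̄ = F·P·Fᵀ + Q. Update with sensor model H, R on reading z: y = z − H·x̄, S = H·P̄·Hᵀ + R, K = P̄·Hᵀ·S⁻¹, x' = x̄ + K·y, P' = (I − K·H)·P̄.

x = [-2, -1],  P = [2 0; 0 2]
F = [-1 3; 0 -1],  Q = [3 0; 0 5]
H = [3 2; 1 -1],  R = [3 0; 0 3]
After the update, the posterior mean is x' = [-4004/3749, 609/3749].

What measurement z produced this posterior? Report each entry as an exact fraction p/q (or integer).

x̄ = F·x = [-1, 1]
P̄ = F·P·Fᵀ + Q = [23 -6; -6 7]
S = H·P̄·Hᵀ + R = [166 61; 61 45]
K = P̄·Hᵀ·S⁻¹ = [796/3749 1337/3749; 613/3749 -1914/3749]
x' − x̄ = [-255/3749, -3140/3749] = K·y
y = (KᵀK)⁻¹·Kᵀ·(x' − x̄) = [-2, 1]
z = y + H·x̄ = [-2, 1] + [-1, -2] = [-3, -1]

z = [-3, -1]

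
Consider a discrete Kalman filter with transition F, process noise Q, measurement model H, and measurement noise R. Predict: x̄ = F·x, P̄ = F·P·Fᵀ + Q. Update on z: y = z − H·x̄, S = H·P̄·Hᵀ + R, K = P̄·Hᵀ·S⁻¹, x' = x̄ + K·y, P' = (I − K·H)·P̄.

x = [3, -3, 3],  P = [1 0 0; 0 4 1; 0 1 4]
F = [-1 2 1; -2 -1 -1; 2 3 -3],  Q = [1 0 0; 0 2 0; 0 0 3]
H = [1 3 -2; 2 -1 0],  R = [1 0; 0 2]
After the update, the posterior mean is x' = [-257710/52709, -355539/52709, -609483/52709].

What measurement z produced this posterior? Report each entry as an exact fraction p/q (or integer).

z = [-2, -3]

x̄ = F·x = [-6, -6, -12]
P̄ = F·P·Fᵀ + Q = [26 -13 7; -13 16 -4; 7 -4 61]
S = H·P̄·Hᵀ + R = [357 -97; -97 174]
K = P̄·Hᵀ·S⁻¹ = [1607/52709 20586/52709; 3408/52709 -10823/52709; -20352/52709 -5893/52709]
x' − x̄ = [58544/52709, -39285/52709, 23025/52709] = K·y
y = (KᵀK)⁻¹·Kᵀ·(x' − x̄) = [-2, 3]
z = y + H·x̄ = [-2, 3] + [0, -6] = [-2, -3]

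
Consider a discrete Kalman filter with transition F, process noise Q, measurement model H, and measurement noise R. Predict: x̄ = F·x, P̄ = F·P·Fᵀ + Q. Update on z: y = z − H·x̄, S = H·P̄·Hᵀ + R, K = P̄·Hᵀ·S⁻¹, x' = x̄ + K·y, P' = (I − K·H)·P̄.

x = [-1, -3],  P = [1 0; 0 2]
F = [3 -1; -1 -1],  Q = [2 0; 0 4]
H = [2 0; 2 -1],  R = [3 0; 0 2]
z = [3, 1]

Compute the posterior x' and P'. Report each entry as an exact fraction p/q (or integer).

x' = [1101/659, 1769/659]
P' = [348/659 534/659; 534/659 1842/659]

x̄ = F·x = [0, 4]
P̄ = F·P·Fᵀ + Q = [13 -1; -1 7]
y = z − H·x̄ = [3, 5]
S = H·P̄·Hᵀ + R = [55 54; 54 65]
K = P̄·Hᵀ·S⁻¹ = [232/659 81/659; 356/659 -387/659]
x' = x̄ + K·y = [1101/659, 1769/659]
P' = (I − K·H)·P̄ = [348/659 534/659; 534/659 1842/659]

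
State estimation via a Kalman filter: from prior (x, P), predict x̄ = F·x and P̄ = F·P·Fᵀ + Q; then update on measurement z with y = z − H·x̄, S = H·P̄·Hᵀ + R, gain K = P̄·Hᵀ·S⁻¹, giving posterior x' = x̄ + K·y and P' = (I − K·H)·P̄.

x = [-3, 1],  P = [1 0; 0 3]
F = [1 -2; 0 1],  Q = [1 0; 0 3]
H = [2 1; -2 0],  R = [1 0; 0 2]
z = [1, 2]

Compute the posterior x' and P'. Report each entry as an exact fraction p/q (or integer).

x̄ = F·x = [-5, 1]
P̄ = F·P·Fᵀ + Q = [14 -6; -6 6]
y = z − H·x̄ = [10, -8]
S = H·P̄·Hᵀ + R = [39 -44; -44 58]
K = P̄·Hᵀ·S⁻¹ = [22/163 -62/163; 90/163 102/163]
x' = x̄ + K·y = [-99/163, 247/163]
P' = (I − K·H)·P̄ = [62/163 -102/163; -102/163 294/163]

x' = [-99/163, 247/163]
P' = [62/163 -102/163; -102/163 294/163]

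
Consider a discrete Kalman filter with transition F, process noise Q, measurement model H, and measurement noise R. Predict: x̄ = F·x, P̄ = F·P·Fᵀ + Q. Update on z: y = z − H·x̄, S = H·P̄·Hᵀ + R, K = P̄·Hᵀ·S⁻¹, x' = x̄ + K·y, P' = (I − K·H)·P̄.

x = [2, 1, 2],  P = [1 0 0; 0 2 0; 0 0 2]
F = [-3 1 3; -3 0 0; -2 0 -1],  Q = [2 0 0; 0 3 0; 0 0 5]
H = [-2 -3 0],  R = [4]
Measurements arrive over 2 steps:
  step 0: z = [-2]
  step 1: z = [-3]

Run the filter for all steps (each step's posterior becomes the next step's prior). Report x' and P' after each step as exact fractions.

step 0: x̄ = F·x = [1, -6, -6]
step 0: P̄ = F·P·Fᵀ + Q = [31 9 0; 9 12 6; 0 6 11]
step 0: y = z − H·x̄ = [-18]
step 0: S = H·P̄·Hᵀ + R = [344]
step 0: K = P̄·Hᵀ·S⁻¹ = [-89/344; -27/172; -9/172]
step 0: x' = x̄ + K·y = [973/172, -273/86, -435/86]
step 0: P' = (I − K·H)·P̄ = [2743/344 -855/172 -801/172; -855/172 303/86 273/86; -801/172 273/86 865/86]
step 1: x̄ = F·x = [-6075/172, -2919/172, -269/43]
step 1: P̄ = F·P·Fᵀ + Q = [103375/344 44235/344 3303/86; 44235/344 25719/344 2913/86; 3303/86 2913/86 1218/43]
step 1: y = z − H·x̄ = [-21423/172]
step 1: S = H·P̄·Hᵀ + R = [1177167/344]
step 1: K = P̄·Hᵀ·S⁻¹ = [-339455/1177167; -55209/392389; -20460/392389]
step 1: x' = x̄ + K·y = [234215/392389, 217203/392389, 93628/392389]
step 1: P' = (I − K·H)·P̄ = [18778900/1177167 -4022220/392389 -5119203/392389; -4022220/392389 2755092/392389 3440082/392389; -5119203/392389 3440082/392389 7463964/392389]

step 0: x' = [973/172, -273/86, -435/86], P' = [2743/344 -855/172 -801/172; -855/172 303/86 273/86; -801/172 273/86 865/86]
step 1: x' = [234215/392389, 217203/392389, 93628/392389], P' = [18778900/1177167 -4022220/392389 -5119203/392389; -4022220/392389 2755092/392389 3440082/392389; -5119203/392389 3440082/392389 7463964/392389]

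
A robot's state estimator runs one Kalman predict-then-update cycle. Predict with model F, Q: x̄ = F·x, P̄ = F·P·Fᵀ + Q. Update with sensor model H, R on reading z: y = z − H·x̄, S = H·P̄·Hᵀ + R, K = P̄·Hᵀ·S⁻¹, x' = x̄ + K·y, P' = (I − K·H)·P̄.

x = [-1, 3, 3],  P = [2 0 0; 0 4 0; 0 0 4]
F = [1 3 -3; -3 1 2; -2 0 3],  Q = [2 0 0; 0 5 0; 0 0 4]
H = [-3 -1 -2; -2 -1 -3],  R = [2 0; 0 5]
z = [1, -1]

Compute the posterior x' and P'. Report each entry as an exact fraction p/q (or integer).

x̄ = F·x = [-1, 12, 11]
P̄ = F·P·Fᵀ + Q = [76 -18 -40; -18 43 36; -40 36 48]
y = z − H·x̄ = [32, 42]
S = H·P̄·Hᵀ + R = [477 357; 357 448]
K = P̄·Hᵀ·S⁻¹ = [-7606/12321 1892/4107; 53/333 -298/777; 1444/4107 -4824/9583]
x' = x̄ + K·y = [-17321/12321, 328/333, 4553/4107]
P' = (I − K·H)·P̄ = [27080/12321 -892/333 -5504/4107; -892/333 542/63 -344/777; -5504/4107 -344/777 18016/9583]

x' = [-17321/12321, 328/333, 4553/4107]
P' = [27080/12321 -892/333 -5504/4107; -892/333 542/63 -344/777; -5504/4107 -344/777 18016/9583]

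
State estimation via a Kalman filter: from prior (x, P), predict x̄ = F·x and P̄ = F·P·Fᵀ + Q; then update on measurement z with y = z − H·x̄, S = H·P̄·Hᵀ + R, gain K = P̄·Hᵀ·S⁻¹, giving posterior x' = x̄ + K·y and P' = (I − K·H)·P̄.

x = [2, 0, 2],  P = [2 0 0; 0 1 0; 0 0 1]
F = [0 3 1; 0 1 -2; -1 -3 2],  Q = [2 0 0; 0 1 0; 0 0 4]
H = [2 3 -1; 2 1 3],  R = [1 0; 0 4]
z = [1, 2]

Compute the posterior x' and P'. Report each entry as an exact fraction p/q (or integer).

x' = [9324/2477, -43786/17339, -17252/17339]
P' = [8984/2477 -6843/2477 -3119/2477; -6843/2477 38589/17339 17947/17339; -3119/2477 17947/17339 13541/17339]

x̄ = F·x = [2, -4, 2]
P̄ = F·P·Fᵀ + Q = [12 1 -7; 1 6 -7; -7 -7 19]
y = z − H·x̄ = [11, -4]
S = H·P̄·Hᵀ + R = [204 -67; -67 107]
K = P̄·Hᵀ·S⁻¹ = [558/2477 442/2477; 2018/17339 -843/17339; -3366/17339 3726/17339]
x' = x̄ + K·y = [9324/2477, -43786/17339, -17252/17339]
P' = (I − K·H)·P̄ = [8984/2477 -6843/2477 -3119/2477; -6843/2477 38589/17339 17947/17339; -3119/2477 17947/17339 13541/17339]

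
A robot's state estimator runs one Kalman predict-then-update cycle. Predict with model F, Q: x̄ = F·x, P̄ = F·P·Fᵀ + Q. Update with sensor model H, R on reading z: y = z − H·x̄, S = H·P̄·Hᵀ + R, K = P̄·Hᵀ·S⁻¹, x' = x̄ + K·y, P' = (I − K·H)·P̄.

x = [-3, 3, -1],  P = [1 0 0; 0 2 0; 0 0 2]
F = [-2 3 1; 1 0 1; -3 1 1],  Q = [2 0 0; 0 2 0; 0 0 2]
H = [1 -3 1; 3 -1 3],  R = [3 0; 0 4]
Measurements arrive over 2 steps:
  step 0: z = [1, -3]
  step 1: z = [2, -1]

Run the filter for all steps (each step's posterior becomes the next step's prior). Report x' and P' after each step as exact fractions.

step 0: x̄ = F·x = [14, -4, 11]
step 0: P̄ = F·P·Fᵀ + Q = [26 0 14; 0 5 -1; 14 -1 15]
step 0: y = z − H·x̄ = [-36, -82]
step 0: S = H·P̄·Hᵀ + R = [123 232; 232 636]
step 0: K = P̄·Hᵀ·S⁻¹ = [-600/6101 1370/6101; -2080/6101 682/6101; -16/6101 850/6101]
step 0: x' = x̄ + K·y = [-5326/6101, -5448/6101, -2013/6101]
step 0: P' = (I − K·H)·P̄ = [18226/6101 1360/6101 -15946/6101; 1360/6101 2681/6101 443/6101; -15946/6101 443/6101 17227/6101]
step 1: x̄ = F·x = [-7705/6101, -7339/6101, 8517/6101]
step 1: P̄ = F·P·Fᵀ + Q = [176584/6101 2130/6101 201168/6101; 2130/6101 15763/6101 -3756/6101; 201168/6101 -3756/6101 284546/6101]
step 1: y = z − H·x̄ = [-10627/6101, -15876/6101]
step 1: S = H·P̄·Hᵀ + R = [1033392/6101 2653947/6101; 2653947/6101 7821117/6101]
step 1: K = P̄·Hᵀ·S⁻¹ = [-591784/6306465 3338642/18919395; -5969692/18919395 5927311/56758185; 19848/2102155 3473318/18919395]
step 1: x' = x̄ + K·y = [-9829621/6306465, -17501533/18919395, 1895787/2102155]
step 1: P' = (I − K·H)·P̄ = [4074668/2102155 3666592/18919395 -10332764/6306465; 3666592/18919395 23111366/56758185 1535698/18919395; -10332764/6306465 1535698/18919395 4015698/2102155]

step 0: x' = [-5326/6101, -5448/6101, -2013/6101], P' = [18226/6101 1360/6101 -15946/6101; 1360/6101 2681/6101 443/6101; -15946/6101 443/6101 17227/6101]
step 1: x' = [-9829621/6306465, -17501533/18919395, 1895787/2102155], P' = [4074668/2102155 3666592/18919395 -10332764/6306465; 3666592/18919395 23111366/56758185 1535698/18919395; -10332764/6306465 1535698/18919395 4015698/2102155]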